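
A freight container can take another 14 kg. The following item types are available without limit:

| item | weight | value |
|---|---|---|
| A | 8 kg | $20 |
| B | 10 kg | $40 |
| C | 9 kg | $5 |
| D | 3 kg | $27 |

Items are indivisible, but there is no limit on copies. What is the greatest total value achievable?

$108

Best value-per-unit is D at 27/3, and filling with it alone uses weight 4×3=12. No mix of the others beats 4×27 = 108.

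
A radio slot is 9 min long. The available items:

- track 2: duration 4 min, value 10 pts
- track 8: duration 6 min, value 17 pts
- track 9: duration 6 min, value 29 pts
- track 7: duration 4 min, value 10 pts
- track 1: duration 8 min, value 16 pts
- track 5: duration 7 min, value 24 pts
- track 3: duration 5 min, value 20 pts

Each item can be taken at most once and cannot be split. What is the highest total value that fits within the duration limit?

30 pts

Check high-value combinations within 9 min:
- track 2+track 3: duration 4+5=9, value 10+20=30
- track 7+track 3: duration 4+5=9, value 10+20=30
- track 9: duration 6, value 29
Best: 30 pts.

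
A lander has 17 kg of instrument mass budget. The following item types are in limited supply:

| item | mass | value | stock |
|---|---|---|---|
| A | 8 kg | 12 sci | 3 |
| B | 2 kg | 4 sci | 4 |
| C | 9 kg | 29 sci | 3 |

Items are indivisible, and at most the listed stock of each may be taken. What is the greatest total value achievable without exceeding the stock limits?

Best selections within mass 17 and stock limits:
- 4×B + 1×C: mass 17, value 45
- 3×B + 1×C: mass 15, value 41
Best: 45 sci.

45 sci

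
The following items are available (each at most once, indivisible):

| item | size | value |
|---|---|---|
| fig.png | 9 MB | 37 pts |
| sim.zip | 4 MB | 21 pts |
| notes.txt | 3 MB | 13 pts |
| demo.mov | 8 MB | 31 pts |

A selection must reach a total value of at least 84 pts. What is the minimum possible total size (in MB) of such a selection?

Subsets with value ≥ 84, sorted by total size:
- fig.png+sim.zip+demo.mov: size 21, value 89
- fig.png+sim.zip+notes.txt+demo.mov: size 24, value 102
Minimum size: 21 MB.

21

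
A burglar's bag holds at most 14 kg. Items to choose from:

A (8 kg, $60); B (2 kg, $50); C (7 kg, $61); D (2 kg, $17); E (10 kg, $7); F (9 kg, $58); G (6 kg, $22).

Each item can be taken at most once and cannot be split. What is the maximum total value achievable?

$128

Check high-value combinations within 14 kg:
- B+C+D: weight 2+7+2=11, value 50+61+17=128
- A+B+D: weight 8+2+2=12, value 60+50+17=127
- B+D+F: weight 2+2+9=13, value 50+17+58=125
- B+C: weight 2+7=9, value 50+61=111
Best: $128.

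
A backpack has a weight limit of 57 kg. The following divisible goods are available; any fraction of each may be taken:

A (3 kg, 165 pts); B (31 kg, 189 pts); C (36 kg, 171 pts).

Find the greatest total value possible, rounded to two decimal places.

Take in order of value per unit:
- A (165/3 per unit): all 3 → value 165, running total 165.00
- B (189/31 per unit): all 31 → value 189, running total 354.00
- C (171/36 per unit): 23 of 36 → value 23×171/36 = 109.2500, running total 463.25
Total 463.25.

463.25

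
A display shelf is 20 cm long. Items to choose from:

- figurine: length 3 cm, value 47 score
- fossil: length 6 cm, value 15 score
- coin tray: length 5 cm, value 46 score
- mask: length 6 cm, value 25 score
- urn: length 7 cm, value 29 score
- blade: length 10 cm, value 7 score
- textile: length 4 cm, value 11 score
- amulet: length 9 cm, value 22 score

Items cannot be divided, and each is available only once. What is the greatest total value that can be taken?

This is a 0/1 knapsack; check combinations near the capacity.
- figurine+coin tray+urn+textile: length 3+5+7+4=19, value 47+46+29+11=133
- figurine+fossil+coin tray+mask: length 3+6+5+6=20, value 47+15+46+25=133
- figurine+coin tray+mask+textile: length 3+5+6+4=18, value 47+46+25+11=129
Best: 133 score.

133 score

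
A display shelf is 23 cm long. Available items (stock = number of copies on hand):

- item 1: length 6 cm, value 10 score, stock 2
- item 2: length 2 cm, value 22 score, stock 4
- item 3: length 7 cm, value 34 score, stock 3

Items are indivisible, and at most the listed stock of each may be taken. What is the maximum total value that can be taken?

Top feasible selections:
- 4×item 2 + 2×item 3: length 22, value 156
- 3×item 2 + 2×item 3: length 20, value 134
- 1×item 1 + 4×item 2 + 1×item 3: length 21, value 132
Best: 156 score.

156 score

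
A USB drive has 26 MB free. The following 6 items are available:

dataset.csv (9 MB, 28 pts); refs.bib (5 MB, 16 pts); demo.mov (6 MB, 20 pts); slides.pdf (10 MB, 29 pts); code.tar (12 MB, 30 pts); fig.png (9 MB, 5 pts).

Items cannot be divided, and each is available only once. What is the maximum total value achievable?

77 pts

This is a 0/1 knapsack; check combinations near the capacity.
- dataset.csv+demo.mov+slides.pdf: size 9+6+10=25, value 28+20+29=77
- dataset.csv+refs.bib+code.tar: size 9+5+12=26, value 28+16+30=74
- dataset.csv+refs.bib+slides.pdf: size 9+5+10=24, value 28+16+29=73
Best: 77 pts.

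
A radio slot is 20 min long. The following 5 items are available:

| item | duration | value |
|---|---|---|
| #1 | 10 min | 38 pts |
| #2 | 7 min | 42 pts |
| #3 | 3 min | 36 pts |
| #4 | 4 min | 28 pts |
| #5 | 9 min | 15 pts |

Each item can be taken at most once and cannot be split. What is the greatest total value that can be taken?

Check high-value combinations within 20 min:
- #1+#2+#3: duration 10+7+3=20, value 38+42+36=116
- #2+#3+#4: duration 7+3+4=14, value 42+36+28=106
- #1+#3+#4: duration 10+3+4=17, value 38+36+28=102
- #2+#3+#5: duration 7+3+9=19, value 42+36+15=93
Best: 116 pts.

116 pts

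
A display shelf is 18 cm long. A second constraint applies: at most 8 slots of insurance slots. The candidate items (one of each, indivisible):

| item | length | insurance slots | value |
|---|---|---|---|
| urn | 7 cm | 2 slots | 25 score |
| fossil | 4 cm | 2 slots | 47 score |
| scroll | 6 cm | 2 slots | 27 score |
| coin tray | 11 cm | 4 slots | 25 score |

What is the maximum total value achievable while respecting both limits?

Feasible sets respecting both limits:
- urn+fossil+scroll: length 17, insurance slots 6, value 99
- fossil+scroll: length 10, insurance slots 4, value 74
- urn+fossil: length 11, insurance slots 4, value 72
Best: 99 score.

99 score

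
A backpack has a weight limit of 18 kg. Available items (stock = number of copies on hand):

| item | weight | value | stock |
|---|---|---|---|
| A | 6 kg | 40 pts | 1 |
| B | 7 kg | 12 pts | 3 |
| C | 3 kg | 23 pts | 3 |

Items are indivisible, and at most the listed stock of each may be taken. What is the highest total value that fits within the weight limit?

109 pts

Best selections within weight 18 and stock limits:
- 1×A + 3×C: weight 15, value 109
- 1×A + 2×C: weight 12, value 86
- 1×B + 3×C: weight 16, value 81
Best: 109 pts.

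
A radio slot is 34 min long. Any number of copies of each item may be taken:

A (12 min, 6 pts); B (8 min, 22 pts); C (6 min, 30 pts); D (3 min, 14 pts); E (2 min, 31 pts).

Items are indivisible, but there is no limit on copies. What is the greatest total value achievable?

Best value-per-unit is E at 31/2, and filling with it alone uses duration 17×2=34. No mix of the others beats 17×31 = 527.

527 pts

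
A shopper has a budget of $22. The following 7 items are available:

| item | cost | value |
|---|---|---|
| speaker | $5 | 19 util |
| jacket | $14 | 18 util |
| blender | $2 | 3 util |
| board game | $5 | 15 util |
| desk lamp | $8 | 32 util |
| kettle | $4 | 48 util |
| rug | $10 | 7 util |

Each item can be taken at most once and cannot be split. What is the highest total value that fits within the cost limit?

Check high-value combinations within $22:
- speaker+board game+desk lamp+kettle: cost 5+5+8+4=22, value 19+15+32+48=114
- speaker+blender+desk lamp+kettle: cost 5+2+8+4=19, value 19+3+32+48=102
- speaker+desk lamp+kettle: cost 5+8+4=17, value 19+32+48=99
Best: 114 util.

114 util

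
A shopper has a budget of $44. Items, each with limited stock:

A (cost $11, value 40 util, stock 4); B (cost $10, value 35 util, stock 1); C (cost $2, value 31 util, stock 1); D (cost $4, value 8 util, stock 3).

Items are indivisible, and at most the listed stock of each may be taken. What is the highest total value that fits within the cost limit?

Top feasible selections:
- 3×A + 1×C + 2×D: cost 43, value 167
- 2×A + 1×B + 1×C + 2×D: cost 42, value 162
Best: 167 util.

167 util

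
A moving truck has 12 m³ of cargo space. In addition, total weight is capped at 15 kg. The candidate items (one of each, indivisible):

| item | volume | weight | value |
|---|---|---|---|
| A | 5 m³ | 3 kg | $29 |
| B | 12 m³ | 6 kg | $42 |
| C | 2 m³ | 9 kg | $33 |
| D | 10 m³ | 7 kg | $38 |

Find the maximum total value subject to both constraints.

Feasible sets respecting both limits:
- A+C: volume 7, weight 12, value 62
- B: volume 12, weight 6, value 42
- D: volume 10, weight 7, value 38
Best: $62.

$62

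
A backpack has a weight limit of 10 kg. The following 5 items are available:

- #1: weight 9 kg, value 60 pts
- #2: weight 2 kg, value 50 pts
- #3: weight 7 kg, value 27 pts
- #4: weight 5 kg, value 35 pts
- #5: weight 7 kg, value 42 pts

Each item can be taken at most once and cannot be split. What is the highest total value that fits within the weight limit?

Check high-value combinations within 10 kg:
- #2+#5: weight 2+7=9, value 50+42=92
- #2+#4: weight 2+5=7, value 50+35=85
- #2+#3: weight 2+7=9, value 50+27=77
- #1: weight 9, value 60
- #2: weight 2, value 50
Best: 92 pts.

92 pts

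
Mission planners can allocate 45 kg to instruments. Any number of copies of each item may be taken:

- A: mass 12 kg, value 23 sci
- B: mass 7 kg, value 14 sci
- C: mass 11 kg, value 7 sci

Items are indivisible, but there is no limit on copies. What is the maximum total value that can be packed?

Best value-per-unit is B at 14/7; filling with it alone gives 6×14 = 84.
Optimal mix: 2×A + 3×B → mass 45, value 88.

88 sci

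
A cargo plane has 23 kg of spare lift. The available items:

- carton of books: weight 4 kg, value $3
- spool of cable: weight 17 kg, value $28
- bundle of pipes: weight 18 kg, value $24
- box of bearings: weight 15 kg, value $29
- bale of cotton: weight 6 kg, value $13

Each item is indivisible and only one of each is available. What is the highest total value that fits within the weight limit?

Check high-value combinations within 23 kg:
- box of bearings+bale of cotton: weight 15+6=21, value 29+13=42
- spool of cable+bale of cotton: weight 17+6=23, value 28+13=41
- carton of books+box of bearings: weight 4+15=19, value 3+29=32
Best: $42.

$42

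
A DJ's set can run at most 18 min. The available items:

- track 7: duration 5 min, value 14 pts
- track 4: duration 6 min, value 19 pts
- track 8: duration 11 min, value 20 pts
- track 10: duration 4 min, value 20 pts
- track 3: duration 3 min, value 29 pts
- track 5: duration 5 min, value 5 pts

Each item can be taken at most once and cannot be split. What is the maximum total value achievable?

Check high-value combinations within 18 min:
- track 7+track 4+track 10+track 3: duration 5+6+4+3=18, value 14+19+20+29=82
- track 4+track 10+track 3+track 5: duration 6+4+3+5=18, value 19+20+29+5=73
- track 8+track 10+track 3: duration 11+4+3=18, value 20+20+29=69
- track 4+track 10+track 3: duration 6+4+3=13, value 19+20+29=68
Best: 82 pts.

82 pts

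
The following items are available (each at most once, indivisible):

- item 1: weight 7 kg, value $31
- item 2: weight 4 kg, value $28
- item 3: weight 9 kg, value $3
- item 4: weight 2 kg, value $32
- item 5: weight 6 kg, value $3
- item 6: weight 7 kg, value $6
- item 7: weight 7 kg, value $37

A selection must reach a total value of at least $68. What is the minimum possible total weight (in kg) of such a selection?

9

Subsets with value ≥ 68, sorted by total weight:
- item 4+item 7: weight 9, value 69
- item 2+item 4+item 7: weight 13, value 97
- item 1+item 2+item 4: weight 13, value 91
- item 1+item 7: weight 14, value 68
Minimum weight: 9 kg.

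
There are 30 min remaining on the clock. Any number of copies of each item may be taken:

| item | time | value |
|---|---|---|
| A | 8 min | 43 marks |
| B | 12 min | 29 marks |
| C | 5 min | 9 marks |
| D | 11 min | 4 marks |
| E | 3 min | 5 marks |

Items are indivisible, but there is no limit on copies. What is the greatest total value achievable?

139 marks

Best value-per-unit is A at 43/8; filling with it alone gives 3×43 = 129.
Optimal mix: 3×A + 2×E → time 30, value 139.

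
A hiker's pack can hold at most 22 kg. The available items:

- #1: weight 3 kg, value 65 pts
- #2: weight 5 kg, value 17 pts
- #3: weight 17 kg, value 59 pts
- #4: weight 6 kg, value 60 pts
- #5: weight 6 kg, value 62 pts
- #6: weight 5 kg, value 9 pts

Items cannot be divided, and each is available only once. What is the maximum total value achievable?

Check high-value combinations within 22 kg:
- #1+#2+#4+#5: weight 3+5+6+6=20, value 65+17+60+62=204
- #1+#4+#5+#6: weight 3+6+6+5=20, value 65+60+62+9=196
- #1+#4+#5: weight 3+6+6=15, value 65+60+62=187
- #1+#2+#5+#6: weight 3+5+6+5=19, value 65+17+62+9=153
- #1+#2+#4+#6: weight 3+5+6+5=19, value 65+17+60+9=151
Best: 204 pts.

204 pts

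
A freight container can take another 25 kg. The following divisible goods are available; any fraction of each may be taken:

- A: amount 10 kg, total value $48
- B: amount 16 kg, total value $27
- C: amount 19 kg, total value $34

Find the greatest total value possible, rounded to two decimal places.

Take in order of value per unit:
- A (48/10 per unit): all 10 → value 48, running total 48.00
- C (34/19 per unit): 15 of 19 → value 15×34/19 = 26.8421, running total 74.84
Total 74.84.

74.84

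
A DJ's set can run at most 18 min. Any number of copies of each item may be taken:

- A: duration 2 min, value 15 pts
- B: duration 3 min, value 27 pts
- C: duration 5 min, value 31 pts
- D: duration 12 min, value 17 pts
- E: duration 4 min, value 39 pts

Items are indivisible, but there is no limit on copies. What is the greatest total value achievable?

Best value-per-unit is E at 39/4; filling with it alone gives 4×39 = 156.
Optimal mix: 1×A + 4×E → duration 18, value 171.

171 pts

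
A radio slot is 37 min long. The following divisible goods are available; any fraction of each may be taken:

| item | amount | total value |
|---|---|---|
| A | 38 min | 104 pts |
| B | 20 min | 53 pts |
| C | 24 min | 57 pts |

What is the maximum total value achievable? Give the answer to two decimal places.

101.26

Take in order of value per unit:
- A (104/38 per unit): 37 of 38 → value 37×104/38 = 101.2632, running total 101.26
Total 101.26.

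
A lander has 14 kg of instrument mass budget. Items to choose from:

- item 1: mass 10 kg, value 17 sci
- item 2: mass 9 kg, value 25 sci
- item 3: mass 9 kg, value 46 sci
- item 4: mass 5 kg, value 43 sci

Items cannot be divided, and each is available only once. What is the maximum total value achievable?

Check high-value combinations within 14 kg:
- item 3+item 4: mass 9+5=14, value 46+43=89
- item 2+item 4: mass 9+5=14, value 25+43=68
- item 3: mass 9, value 46
- item 4: mass 5, value 43
- item 2: mass 9, value 25
Best: 89 sci.

89 sci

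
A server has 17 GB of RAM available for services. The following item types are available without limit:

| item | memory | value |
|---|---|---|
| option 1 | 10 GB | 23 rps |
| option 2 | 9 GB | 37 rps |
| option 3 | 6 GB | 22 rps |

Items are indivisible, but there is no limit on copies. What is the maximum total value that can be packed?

59 rps

Best value-per-unit is option 2 at 37/9; filling with it alone gives 1×37 = 37.
Optimal mix: 1×option 2 + 1×option 3 → memory 15, value 59.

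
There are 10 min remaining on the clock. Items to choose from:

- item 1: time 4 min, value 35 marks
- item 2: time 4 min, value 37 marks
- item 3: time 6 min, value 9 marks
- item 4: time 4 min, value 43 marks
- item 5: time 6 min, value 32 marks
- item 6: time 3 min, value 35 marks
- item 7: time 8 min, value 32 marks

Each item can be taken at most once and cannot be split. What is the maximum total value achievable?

80 marks

This is a 0/1 knapsack; check combinations near the capacity.
- item 2+item 4: time 4+4=8, value 37+43=80
- item 4+item 6: time 4+3=7, value 43+35=78
- item 1+item 4: time 4+4=8, value 35+43=78
Best: 80 marks.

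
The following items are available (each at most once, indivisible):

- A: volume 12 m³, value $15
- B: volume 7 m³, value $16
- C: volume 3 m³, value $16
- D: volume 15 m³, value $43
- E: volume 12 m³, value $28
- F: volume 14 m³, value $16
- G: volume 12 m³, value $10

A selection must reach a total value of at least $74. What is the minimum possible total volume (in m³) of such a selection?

25

Subsets with value ≥ 74, sorted by total volume:
- B+C+D: volume 25, value 75
- C+D+E: volume 30, value 87
- A+C+D: volume 30, value 74
Minimum volume: 25 m³.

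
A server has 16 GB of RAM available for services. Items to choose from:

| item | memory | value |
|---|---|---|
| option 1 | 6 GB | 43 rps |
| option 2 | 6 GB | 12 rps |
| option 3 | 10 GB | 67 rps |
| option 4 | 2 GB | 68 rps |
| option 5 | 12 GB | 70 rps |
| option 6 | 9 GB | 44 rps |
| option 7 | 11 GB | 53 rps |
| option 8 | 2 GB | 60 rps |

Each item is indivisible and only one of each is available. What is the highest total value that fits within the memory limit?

Check high-value combinations within 16 GB:
- option 4+option 5+option 8: memory 2+12+2=16, value 68+70+60=198
- option 3+option 4+option 8: memory 10+2+2=14, value 67+68+60=195
- option 1+option 2+option 4+option 8: memory 6+6+2+2=16, value 43+12+68+60=183
- option 4+option 7+option 8: memory 2+11+2=15, value 68+53+60=181
Best: 198 rps.

198 rps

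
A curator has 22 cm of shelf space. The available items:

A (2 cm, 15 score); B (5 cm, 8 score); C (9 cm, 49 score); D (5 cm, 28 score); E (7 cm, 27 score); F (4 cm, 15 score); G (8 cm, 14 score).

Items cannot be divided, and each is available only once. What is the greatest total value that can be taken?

107 score

Check high-value combinations within 22 cm:
- A+C+D+F: length 2+9+5+4=20, value 15+49+28+15=107
- A+C+E+F: length 2+9+7+4=22, value 15+49+27+15=106
- C+D+E: length 9+5+7=21, value 49+28+27=104
- A+B+C+D: length 2+5+9+5=21, value 15+8+49+28=100
Best: 107 score.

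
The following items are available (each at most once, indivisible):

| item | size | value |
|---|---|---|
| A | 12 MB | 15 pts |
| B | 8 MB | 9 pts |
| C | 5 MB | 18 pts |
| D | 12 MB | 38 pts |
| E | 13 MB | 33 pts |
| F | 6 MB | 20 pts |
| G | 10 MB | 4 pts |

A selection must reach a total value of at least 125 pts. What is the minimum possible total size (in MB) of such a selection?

Subsets with value ≥ 125, sorted by total size:
- A+B+C+D+E+F: size 56, value 133
- A+C+D+E+F+G: size 58, value 128
- A+B+C+D+E+F+G: size 66, value 137
Minimum size: 56 MB.

56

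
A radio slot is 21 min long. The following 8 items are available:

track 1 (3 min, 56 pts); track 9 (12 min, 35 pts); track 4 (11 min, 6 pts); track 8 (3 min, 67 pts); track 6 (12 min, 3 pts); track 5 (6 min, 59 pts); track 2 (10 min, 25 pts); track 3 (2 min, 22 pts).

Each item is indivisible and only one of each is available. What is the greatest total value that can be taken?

204 pts

Check high-value combinations within 21 min:
- track 1+track 8+track 5+track 3: duration 3+3+6+2=14, value 56+67+59+22=204
- track 1+track 8+track 5: duration 3+3+6=12, value 56+67+59=182
- track 1+track 9+track 8+track 3: duration 3+12+3+2=20, value 56+35+67+22=180
Best: 204 pts.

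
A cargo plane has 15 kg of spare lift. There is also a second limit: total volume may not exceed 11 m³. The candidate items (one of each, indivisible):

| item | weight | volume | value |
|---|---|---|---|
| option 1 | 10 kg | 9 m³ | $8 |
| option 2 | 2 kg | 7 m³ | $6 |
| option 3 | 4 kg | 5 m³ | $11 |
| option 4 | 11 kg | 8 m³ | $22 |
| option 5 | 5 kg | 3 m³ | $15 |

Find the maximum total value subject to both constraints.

Feasible sets respecting both limits:
- option 3+option 5: weight 9, volume 8, value 26
- option 4: weight 11, volume 8, value 22
- option 2+option 5: weight 7, volume 10, value 21
- option 5: weight 5, volume 3, value 15
Best: $26.

$26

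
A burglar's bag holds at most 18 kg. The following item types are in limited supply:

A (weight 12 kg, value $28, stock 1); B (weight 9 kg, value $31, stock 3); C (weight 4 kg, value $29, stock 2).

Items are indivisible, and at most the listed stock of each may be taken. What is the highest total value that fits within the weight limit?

Best selections within weight 18 and stock limits:
- 1×B + 2×C: weight 17, value 89
- 2×B: weight 18, value 62
- 1×B + 1×C: weight 13, value 60
Best: $89.

$89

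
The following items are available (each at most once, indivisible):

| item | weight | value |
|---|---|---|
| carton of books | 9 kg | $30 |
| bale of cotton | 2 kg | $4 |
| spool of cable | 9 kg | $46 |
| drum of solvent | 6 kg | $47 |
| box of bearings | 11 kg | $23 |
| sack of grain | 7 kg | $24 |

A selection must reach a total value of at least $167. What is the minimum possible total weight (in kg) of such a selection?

42

Subsets with value ≥ 167, sorted by total weight:
- carton of books+spool of cable+drum of solvent+box of bearings+sack of grain: weight 42, value 170
- carton of books+bale of cotton+spool of cable+drum of solvent+box of bearings+sack of grain: weight 44, value 174
Minimum weight: 42 kg.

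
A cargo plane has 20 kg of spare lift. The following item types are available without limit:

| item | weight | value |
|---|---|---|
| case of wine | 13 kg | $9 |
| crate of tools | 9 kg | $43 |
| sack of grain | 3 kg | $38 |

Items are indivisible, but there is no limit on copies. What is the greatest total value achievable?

Best value-per-unit is sack of grain at 38/3, and filling with it alone uses weight 6×3=18. No mix of the others beats 6×38 = 228.

$228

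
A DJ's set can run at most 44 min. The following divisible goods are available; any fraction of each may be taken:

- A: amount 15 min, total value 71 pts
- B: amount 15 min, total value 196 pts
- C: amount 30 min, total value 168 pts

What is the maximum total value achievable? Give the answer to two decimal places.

358.40

Take in order of value per unit:
- B (196/15 per unit): all 15 → value 196, running total 196.00
- C (168/30 per unit): 29 of 30 → value 29×168/30 = 162.4000, running total 358.40
Total 358.40.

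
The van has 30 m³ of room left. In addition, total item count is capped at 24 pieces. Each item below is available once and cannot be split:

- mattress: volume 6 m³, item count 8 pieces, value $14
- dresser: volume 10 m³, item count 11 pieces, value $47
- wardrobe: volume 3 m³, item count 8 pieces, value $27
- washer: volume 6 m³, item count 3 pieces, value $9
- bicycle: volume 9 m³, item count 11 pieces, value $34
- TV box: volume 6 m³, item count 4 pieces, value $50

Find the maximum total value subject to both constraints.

$124

Feasible sets respecting both limits:
- dresser+wardrobe+TV box: volume 19, item count 23, value 124
- mattress+dresser+TV box: volume 22, item count 23, value 111
- wardrobe+bicycle+TV box: volume 18, item count 23, value 111
- dresser+washer+TV box: volume 22, item count 18, value 106
Best: $124.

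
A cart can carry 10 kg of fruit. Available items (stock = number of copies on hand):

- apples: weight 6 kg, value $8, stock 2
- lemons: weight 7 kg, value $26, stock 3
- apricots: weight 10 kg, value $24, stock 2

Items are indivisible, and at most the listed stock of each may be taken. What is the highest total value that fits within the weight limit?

$26

Best selections within weight 10 and stock limits:
- 1×lemons: weight 7, value 26
- 1×apricots: weight 10, value 24
Best: $26.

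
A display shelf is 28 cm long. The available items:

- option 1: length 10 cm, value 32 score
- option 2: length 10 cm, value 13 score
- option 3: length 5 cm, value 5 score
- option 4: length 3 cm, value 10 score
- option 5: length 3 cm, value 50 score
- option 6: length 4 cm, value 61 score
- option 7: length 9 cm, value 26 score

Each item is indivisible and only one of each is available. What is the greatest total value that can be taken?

169 score

This is a 0/1 knapsack; check combinations near the capacity.
- option 1+option 5+option 6+option 7: length 10+3+4+9=26, value 32+50+61+26=169
- option 1+option 3+option 4+option 5+option 6: length 10+5+3+3+4=25, value 32+5+10+50+61=158
- option 1+option 2+option 5+option 6: length 10+10+3+4=27, value 32+13+50+61=156
- option 1+option 4+option 5+option 6: length 10+3+3+4=20, value 32+10+50+61=153
Best: 169 score.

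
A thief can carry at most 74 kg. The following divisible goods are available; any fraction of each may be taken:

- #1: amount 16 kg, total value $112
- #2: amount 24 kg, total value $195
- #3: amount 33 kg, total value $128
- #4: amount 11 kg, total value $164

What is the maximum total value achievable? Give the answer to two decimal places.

Take in order of value per unit:
- #4 (164/11 per unit): all 11 → value 164, running total 164.00
- #2 (195/24 per unit): all 24 → value 195, running total 359.00
- #1 (112/16 per unit): all 16 → value 112, running total 471.00
- #3 (128/33 per unit): 23 of 33 → value 23×128/33 = 89.2121, running total 560.21
Total 560.21.

560.21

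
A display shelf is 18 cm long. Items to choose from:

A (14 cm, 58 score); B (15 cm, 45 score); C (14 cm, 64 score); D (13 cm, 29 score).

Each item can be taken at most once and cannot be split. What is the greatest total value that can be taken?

64 score

Check high-value combinations within 18 cm:
- C: length 14, value 64
- A: length 14, value 58
- B: length 15, value 45
- D: length 13, value 29
Best: 64 score.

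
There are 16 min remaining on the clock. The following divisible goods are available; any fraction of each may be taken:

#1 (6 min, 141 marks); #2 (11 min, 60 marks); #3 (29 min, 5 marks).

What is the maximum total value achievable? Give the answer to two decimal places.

Take in order of value per unit:
- #1 (141/6 per unit): all 6 → value 141, running total 141.00
- #2 (60/11 per unit): 10 of 11 → value 10×60/11 = 54.5455, running total 195.55
Total 195.55.

195.55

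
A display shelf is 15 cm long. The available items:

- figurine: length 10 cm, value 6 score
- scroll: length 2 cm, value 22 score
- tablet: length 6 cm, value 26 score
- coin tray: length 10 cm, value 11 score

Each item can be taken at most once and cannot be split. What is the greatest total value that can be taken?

48 score

Check high-value combinations within 15 cm:
- scroll+tablet: length 2+6=8, value 22+26=48
- scroll+coin tray: length 2+10=12, value 22+11=33
- figurine+scroll: length 10+2=12, value 6+22=28
- tablet: length 6, value 26
- scroll: length 2, value 22
Best: 48 score.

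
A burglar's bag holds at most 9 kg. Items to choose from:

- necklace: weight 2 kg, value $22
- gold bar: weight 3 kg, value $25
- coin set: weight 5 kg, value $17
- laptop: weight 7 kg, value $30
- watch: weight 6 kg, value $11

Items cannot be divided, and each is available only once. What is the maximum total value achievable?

$52

This is a 0/1 knapsack; check combinations near the capacity.
- necklace+laptop: weight 2+7=9, value 22+30=52
- necklace+gold bar: weight 2+3=5, value 22+25=47
- gold bar+coin set: weight 3+5=8, value 25+17=42
Best: $52.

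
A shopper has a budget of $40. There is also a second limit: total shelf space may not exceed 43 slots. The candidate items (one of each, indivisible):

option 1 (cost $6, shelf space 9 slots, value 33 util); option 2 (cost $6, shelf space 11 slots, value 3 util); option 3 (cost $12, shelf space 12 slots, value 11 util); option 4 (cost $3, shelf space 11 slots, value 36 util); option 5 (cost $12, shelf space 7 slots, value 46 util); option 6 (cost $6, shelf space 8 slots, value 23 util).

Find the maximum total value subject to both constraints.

138 util

Feasible sets respecting both limits:
- option 1+option 4+option 5+option 6: cost 27, shelf space 35, value 138
- option 1+option 3+option 4+option 5: cost 33, shelf space 39, value 126
- option 1+option 2+option 4+option 5: cost 27, shelf space 38, value 118
- option 3+option 4+option 5+option 6: cost 33, shelf space 38, value 116
Best: 138 util.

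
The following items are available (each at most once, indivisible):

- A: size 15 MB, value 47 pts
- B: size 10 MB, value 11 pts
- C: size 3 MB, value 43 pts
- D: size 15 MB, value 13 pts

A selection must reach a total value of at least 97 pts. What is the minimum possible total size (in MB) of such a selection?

Subsets with value ≥ 97, sorted by total size:
- A+B+C: size 28, value 101
- A+C+D: size 33, value 103
- A+B+C+D: size 43, value 114
Minimum size: 28 MB.

28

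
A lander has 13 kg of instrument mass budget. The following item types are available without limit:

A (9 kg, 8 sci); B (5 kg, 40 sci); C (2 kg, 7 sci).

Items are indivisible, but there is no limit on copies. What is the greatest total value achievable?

87 sci

Best value-per-unit is B at 40/5; filling with it alone gives 2×40 = 80.
Optimal mix: 2×B + 1×C → mass 12, value 87.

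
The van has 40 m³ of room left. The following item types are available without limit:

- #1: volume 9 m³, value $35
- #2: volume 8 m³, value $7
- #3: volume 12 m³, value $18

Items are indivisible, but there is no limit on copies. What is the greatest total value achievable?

$140

Best value-per-unit is #1 at 35/9, and filling with it alone uses volume 4×9=36. No mix of the others beats 4×35 = 140.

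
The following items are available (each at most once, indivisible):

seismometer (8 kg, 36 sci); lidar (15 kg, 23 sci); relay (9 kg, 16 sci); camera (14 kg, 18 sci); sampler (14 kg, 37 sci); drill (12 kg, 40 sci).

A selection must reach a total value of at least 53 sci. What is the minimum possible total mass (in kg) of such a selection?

Subsets with value ≥ 53, sorted by total mass:
- seismometer+drill: mass 20, value 76
- relay+drill: mass 21, value 56
- seismometer+sampler: mass 22, value 73
Minimum mass: 20 kg.

20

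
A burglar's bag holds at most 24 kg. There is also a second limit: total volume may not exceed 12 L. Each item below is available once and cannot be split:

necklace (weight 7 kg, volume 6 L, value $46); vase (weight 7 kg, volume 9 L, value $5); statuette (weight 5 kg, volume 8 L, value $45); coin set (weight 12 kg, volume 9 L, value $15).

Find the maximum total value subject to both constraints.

Feasible sets respecting both limits:
- necklace: weight 7, volume 6, value 46
- statuette: weight 5, volume 8, value 45
- coin set: weight 12, volume 9, value 15
- vase: weight 7, volume 9, value 5
Best: $46.

$46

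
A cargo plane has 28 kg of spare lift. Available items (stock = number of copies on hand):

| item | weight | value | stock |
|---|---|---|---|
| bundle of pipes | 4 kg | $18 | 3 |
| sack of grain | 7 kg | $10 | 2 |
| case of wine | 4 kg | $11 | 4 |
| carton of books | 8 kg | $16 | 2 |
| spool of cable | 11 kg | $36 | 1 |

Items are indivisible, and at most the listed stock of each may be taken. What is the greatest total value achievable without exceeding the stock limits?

Top feasible selections:
- 3×bundle of pipes + 1×case of wine + 1×spool of cable: weight 27, value 101
- 3×bundle of pipes + 4×case of wine: weight 28, value 98
- 2×bundle of pipes + 2×case of wine + 1×spool of cable: weight 27, value 94
- 3×bundle of pipes + 2×case of wine + 1×carton of books: weight 28, value 92
Best: $101.

$101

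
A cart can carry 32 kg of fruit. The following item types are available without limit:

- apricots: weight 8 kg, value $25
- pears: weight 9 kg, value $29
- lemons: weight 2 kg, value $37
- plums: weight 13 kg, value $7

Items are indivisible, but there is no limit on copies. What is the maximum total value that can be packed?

$592

Best value-per-unit is lemons at 37/2, and filling with it alone uses weight 16×2=32. No mix of the others beats 16×37 = 592.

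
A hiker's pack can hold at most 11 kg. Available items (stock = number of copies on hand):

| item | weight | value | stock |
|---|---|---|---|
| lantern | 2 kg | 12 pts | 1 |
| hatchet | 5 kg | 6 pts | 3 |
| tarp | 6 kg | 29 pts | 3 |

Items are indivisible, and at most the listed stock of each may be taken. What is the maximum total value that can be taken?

41 pts

Top feasible selections:
- 1×lantern + 1×tarp: weight 8, value 41
- 1×hatchet + 1×tarp: weight 11, value 35
- 1×tarp: weight 6, value 29
Best: 41 pts.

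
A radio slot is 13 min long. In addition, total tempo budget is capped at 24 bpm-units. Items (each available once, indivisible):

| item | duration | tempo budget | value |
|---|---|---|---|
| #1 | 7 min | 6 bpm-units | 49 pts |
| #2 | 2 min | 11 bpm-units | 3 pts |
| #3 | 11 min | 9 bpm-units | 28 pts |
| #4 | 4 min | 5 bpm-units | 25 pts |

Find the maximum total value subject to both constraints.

77 pts

Feasible sets respecting both limits:
- #1+#2+#4: duration 13, tempo budget 22, value 77
- #1+#4: duration 11, tempo budget 11, value 74
- #1+#2: duration 9, tempo budget 17, value 52
- #1: duration 7, tempo budget 6, value 49
Best: 77 pts.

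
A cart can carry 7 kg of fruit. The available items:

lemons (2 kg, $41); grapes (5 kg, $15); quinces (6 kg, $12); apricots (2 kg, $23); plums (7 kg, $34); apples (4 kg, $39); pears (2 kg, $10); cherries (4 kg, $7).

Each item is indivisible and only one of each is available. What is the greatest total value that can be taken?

Check high-value combinations within 7 kg:
- lemons+apples: weight 2+4=6, value 41+39=80
- lemons+apricots+pears: weight 2+2+2=6, value 41+23+10=74
- lemons+apricots: weight 2+2=4, value 41+23=64
- apricots+apples: weight 2+4=6, value 23+39=62
- lemons+grapes: weight 2+5=7, value 41+15=56
Best: $80.

$80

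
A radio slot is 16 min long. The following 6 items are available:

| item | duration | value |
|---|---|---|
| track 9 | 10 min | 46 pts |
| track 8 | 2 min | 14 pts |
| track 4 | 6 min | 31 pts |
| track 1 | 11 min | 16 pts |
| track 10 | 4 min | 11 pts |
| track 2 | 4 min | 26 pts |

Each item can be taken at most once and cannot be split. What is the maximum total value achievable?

Check high-value combinations within 16 min:
- track 9+track 8+track 2: duration 10+2+4=16, value 46+14+26=86
- track 8+track 4+track 10+track 2: duration 2+6+4+4=16, value 14+31+11+26=82
- track 9+track 4: duration 10+6=16, value 46+31=77
- track 9+track 2: duration 10+4=14, value 46+26=72
Best: 86 pts.

86 pts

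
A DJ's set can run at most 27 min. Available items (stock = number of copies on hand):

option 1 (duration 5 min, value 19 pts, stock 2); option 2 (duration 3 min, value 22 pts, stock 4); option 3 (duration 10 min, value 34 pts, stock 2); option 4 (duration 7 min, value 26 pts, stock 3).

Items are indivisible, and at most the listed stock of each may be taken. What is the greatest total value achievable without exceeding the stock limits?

Top feasible selections:
- 1×option 1 + 4×option 2 + 1×option 3: duration 27, value 141
- 4×option 2 + 2×option 4: duration 26, value 140
- 1×option 1 + 4×option 2 + 1×option 4: duration 24, value 133
- 2×option 1 + 3×option 2 + 1×option 4: duration 26, value 130
Best: 141 pts.

141 pts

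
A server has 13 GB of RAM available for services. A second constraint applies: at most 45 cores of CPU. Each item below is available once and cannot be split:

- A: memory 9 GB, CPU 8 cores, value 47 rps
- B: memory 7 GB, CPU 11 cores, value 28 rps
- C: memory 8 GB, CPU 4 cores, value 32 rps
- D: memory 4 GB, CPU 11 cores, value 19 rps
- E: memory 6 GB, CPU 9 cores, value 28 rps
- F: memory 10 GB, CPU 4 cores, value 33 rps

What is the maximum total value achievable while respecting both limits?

Feasible sets respecting both limits:
- A+D: memory 13, CPU 19, value 66
- B+E: memory 13, CPU 20, value 56
- C+D: memory 12, CPU 15, value 51
- A: memory 9, CPU 8, value 47
Best: 66 rps.

66 rps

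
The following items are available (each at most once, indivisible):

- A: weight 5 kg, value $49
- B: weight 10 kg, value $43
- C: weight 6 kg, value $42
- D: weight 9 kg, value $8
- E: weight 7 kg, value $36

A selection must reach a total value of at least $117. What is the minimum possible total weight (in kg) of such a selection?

Subsets with value ≥ 117, sorted by total weight:
- A+C+E: weight 18, value 127
- A+B+C: weight 21, value 134
- A+B+E: weight 22, value 128
Minimum weight: 18 kg.

18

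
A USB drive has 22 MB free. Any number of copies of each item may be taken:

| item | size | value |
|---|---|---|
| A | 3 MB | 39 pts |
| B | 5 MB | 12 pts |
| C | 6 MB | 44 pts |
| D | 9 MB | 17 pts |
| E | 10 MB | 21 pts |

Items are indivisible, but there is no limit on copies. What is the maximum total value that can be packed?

273 pts

Best value-per-unit is A at 39/3, and filling with it alone uses size 7×3=21. No mix of the others beats 7×39 = 273.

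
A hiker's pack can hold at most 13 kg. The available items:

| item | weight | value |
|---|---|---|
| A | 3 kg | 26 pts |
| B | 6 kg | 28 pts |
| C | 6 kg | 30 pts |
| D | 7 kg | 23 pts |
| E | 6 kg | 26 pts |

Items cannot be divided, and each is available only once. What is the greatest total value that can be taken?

Check high-value combinations within 13 kg:
- B+C: weight 6+6=12, value 28+30=58
- A+C: weight 3+6=9, value 26+30=56
- C+E: weight 6+6=12, value 30+26=56
- A+B: weight 3+6=9, value 26+28=54
Best: 58 pts.

58 pts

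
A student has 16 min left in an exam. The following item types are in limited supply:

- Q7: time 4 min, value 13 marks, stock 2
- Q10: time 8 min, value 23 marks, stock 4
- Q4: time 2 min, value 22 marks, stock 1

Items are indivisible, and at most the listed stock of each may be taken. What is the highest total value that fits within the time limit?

Best selections within time 16 and stock limits:
- 1×Q7 + 1×Q10 + 1×Q4: time 14, value 58
- 2×Q7 + 1×Q10: time 16, value 49
Best: 58 marks.

58 marks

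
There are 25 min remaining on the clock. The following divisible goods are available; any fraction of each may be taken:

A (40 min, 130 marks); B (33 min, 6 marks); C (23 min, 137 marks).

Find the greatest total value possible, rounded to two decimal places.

Take in order of value per unit:
- C (137/23 per unit): all 23 → value 137, running total 137.00
- A (130/40 per unit): 2 of 40 → value 2×130/40 = 6.5000, running total 143.50
Total 143.50.

143.50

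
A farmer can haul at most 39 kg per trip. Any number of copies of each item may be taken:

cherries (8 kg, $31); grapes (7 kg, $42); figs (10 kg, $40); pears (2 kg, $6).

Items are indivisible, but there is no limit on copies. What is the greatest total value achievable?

$222

Best value-per-unit is grapes at 42/7; filling with it alone gives 5×42 = 210.
Optimal mix: 5×grapes + 2×pears → weight 39, value 222.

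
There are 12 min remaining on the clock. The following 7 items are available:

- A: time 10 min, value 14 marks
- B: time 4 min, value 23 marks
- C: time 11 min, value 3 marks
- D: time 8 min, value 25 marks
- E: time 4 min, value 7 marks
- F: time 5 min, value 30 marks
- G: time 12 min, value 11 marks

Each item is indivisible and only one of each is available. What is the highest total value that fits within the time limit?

This is a 0/1 knapsack; check combinations near the capacity.
- B+F: time 4+5=9, value 23+30=53
- B+D: time 4+8=12, value 23+25=48
- E+F: time 4+5=9, value 7+30=37
- D+E: time 8+4=12, value 25+7=32
- F: time 5, value 30
Best: 53 marks.

53 marks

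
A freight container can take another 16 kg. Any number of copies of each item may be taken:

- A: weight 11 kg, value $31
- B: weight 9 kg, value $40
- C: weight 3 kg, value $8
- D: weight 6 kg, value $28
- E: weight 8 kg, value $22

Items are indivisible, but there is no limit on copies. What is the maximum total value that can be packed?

$68

Best value-per-unit is D at 28/6; filling with it alone gives 2×28 = 56.
Optimal mix: 1×B + 1×D → weight 15, value 68.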